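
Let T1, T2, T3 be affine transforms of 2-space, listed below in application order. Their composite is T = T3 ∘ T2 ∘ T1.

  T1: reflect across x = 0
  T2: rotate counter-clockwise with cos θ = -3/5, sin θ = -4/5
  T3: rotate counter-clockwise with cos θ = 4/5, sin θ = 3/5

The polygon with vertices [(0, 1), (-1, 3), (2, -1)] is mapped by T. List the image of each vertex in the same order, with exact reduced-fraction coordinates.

T1 reflect across x = 0: (0, 1) → (0, 1); (-1, 3) → (1, 3); (2, -1) → (-2, -1)
T2 rotate counter-clockwise with cos θ = -3/5, sin θ = -4/5: (0, 1) → (4/5, -3/5); (1, 3) → (9/5, -13/5); (-2, -1) → (2/5, 11/5)
T3 rotate counter-clockwise with cos θ = 4/5, sin θ = 3/5: (4/5, -3/5) → (1, 0); (9/5, -13/5) → (3, -1); (2/5, 11/5) → (-1, 2)

image vertices: (1, 0), (3, -1), (-1, 2)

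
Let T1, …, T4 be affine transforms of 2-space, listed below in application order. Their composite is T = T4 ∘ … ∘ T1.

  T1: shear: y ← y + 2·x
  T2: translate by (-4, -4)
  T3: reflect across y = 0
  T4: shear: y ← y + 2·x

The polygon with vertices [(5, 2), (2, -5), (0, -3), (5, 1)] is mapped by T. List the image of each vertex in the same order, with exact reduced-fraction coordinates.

T1 shear: y ← y + 2·x: (5, 2) → (5, 12); (2, -5) → (2, -1); (0, -3) → (0, -3); (5, 1) → (5, 11)
T2 translate by (-4, -4): (5, 12) → (1, 8); (2, -1) → (-2, -5); (0, -3) → (-4, -7); (5, 11) → (1, 7)
T3 reflect across y = 0: (1, 8) → (1, -8); (-2, -5) → (-2, 5); (-4, -7) → (-4, 7); (1, 7) → (1, -7)
T4 shear: y ← y + 2·x: (1, -8) → (1, -6); (-2, 5) → (-2, 1); (-4, 7) → (-4, -1); (1, -7) → (1, -5)

image vertices: (1, -6), (-2, 1), (-4, -1), (1, -5)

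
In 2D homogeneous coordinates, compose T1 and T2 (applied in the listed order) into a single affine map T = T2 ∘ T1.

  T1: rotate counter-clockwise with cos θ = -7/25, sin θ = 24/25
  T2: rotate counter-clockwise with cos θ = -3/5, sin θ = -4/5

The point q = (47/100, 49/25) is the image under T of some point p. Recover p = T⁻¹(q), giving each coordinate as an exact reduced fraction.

p = (-1/4, 2)

T1 = [-7/25 -24/25 0; 24/25 -7/25 0; 0 0 1]
T2·T1 = [117/125 44/125 0; -44/125 117/125 0; 0 0 1]
det M = 1; M⁻¹ = [117/125 -44/125 0; 44/125 117/125 0; 0 0 1]
M⁻¹ · (47/100, 49/25)ᵀ = (-1/4, 2)ᵀ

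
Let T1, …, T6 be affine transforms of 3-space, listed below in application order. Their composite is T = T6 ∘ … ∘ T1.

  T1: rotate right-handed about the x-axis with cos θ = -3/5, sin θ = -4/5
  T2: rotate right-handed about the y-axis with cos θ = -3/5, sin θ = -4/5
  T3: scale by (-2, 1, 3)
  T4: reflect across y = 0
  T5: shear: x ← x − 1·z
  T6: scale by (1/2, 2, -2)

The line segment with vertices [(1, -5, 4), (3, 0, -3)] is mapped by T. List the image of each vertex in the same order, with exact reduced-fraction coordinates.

image vertices: (53/25, -62/5, 24/25), (63/50, 24/5, -198/25)

T1 rotate right-handed about the x-axis with cos θ = -3/5, sin θ = -4/5: (1, -5, 4) → (1, 31/5, 8/5); (3, 0, -3) → (3, -12/5, 9/5)
T2 rotate right-handed about the y-axis with cos θ = -3/5, sin θ = -4/5: (1, 31/5, 8/5) → (-47/25, 31/5, -4/25); (3, -12/5, 9/5) → (-81/25, -12/5, 33/25)
T3 scale by (-2, 1, 3): (-47/25, 31/5, -4/25) → (94/25, 31/5, -12/25); (-81/25, -12/5, 33/25) → (162/25, -12/5, 99/25)
T4 reflect across y = 0: (94/25, 31/5, -12/25) → (94/25, -31/5, -12/25); (162/25, -12/5, 99/25) → (162/25, 12/5, 99/25)
T5 shear: x ← x − 1·z: (94/25, -31/5, -12/25) → (106/25, -31/5, -12/25); (162/25, 12/5, 99/25) → (63/25, 12/5, 99/25)
T6 scale by (1/2, 2, -2): (106/25, -31/5, -12/25) → (53/25, -62/5, 24/25); (63/25, 12/5, 99/25) → (63/50, 24/5, -198/25)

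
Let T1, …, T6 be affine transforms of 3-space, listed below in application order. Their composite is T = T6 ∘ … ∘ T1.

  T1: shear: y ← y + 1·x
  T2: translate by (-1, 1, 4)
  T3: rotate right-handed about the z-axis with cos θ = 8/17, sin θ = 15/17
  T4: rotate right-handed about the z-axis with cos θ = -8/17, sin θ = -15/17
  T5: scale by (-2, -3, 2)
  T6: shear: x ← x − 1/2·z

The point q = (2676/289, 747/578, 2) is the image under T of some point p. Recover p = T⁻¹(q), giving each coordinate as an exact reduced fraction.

T1 = [1 0 0 0; 1 1 0 0; 0 0 1 0; 0 0 0 1]
T2·T1 = [1 0 0 -1; 1 1 0 1; 0 0 1 4; 0 0 0 1]
T3·…·T1 = [-7/17 -15/17 0 -23/17; 23/17 8/17 0 -7/17; 0 0 1 4; 0 0 0 1]
T4·…·T1 = [401/289 240/289 0 79/289; -79/289 161/289 0 401/289; 0 0 1 4; 0 0 0 1]
T5·…·T1 = [-802/289 -480/289 0 -158/289; 237/289 -483/289 0 -1203/289; 0 0 2 8; 0 0 0 1]
T6·…·T1 = [-802/289 -480/289 -1 -1314/289; 237/289 -483/289 0 -1203/289; 0 0 2 8; 0 0 0 1]
det M = 12; M⁻¹ = [-161/578 80/289 -161/1156 1; -79/578 -401/867 -79/1156 -2; 0 0 1/2 -4; 0 0 0 1]
M⁻¹ · (2676/289, 747/578, 2)ᵀ = (-3/2, -4, -3)ᵀ

p = (-3/2, -4, -3)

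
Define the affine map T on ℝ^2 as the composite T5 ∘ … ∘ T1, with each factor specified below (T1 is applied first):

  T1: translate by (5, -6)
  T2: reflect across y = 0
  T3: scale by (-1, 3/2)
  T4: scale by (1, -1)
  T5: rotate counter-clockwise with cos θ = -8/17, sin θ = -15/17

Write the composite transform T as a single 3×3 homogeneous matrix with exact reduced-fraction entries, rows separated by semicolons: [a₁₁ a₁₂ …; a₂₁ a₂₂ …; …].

T = [8/17 45/34 -95/17; 15/17 -12/17 147/17; 0 0 1]

T1 = [1 0 5; 0 1 -6; 0 0 1]
T2·T1 = [1 0 5; 0 -1 6; 0 0 1]
T3·…·T1 = [-1 0 -5; 0 -3/2 9; 0 0 1]
T4·…·T1 = [-1 0 -5; 0 3/2 -9; 0 0 1]
T5·…·T1 = [8/17 45/34 -95/17; 15/17 -12/17 147/17; 0 0 1]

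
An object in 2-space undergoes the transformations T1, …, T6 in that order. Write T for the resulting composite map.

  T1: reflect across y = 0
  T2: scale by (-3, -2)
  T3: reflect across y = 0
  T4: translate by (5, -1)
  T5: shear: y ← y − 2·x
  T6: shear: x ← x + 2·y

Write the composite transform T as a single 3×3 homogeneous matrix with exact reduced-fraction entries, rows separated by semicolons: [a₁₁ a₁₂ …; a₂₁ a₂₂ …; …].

T1 = [1 0 0; 0 -1 0; 0 0 1]
T2·T1 = [-3 0 0; 0 2 0; 0 0 1]
T3·…·T1 = [-3 0 0; 0 -2 0; 0 0 1]
T4·…·T1 = [-3 0 5; 0 -2 -1; 0 0 1]
T5·…·T1 = [-3 0 5; 6 -2 -11; 0 0 1]
T6·…·T1 = [9 -4 -17; 6 -2 -11; 0 0 1]

T = [9 -4 -17; 6 -2 -11; 0 0 1]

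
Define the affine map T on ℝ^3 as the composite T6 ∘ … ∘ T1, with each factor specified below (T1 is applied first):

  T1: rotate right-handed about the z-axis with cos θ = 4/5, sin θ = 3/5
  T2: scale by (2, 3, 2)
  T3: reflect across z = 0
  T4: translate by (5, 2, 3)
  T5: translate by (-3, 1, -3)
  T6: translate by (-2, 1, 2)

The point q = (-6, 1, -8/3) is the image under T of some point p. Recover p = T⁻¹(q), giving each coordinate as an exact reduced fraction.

p = (-3, 1, 7/3)

T1 = [4/5 -3/5 0 0; 3/5 4/5 0 0; 0 0 1 0; 0 0 0 1]
T2·T1 = [8/5 -6/5 0 0; 9/5 12/5 0 0; 0 0 2 0; 0 0 0 1]
T3·…·T1 = [8/5 -6/5 0 0; 9/5 12/5 0 0; 0 0 -2 0; 0 0 0 1]
T4·…·T1 = [8/5 -6/5 0 5; 9/5 12/5 0 2; 0 0 -2 3; 0 0 0 1]
T5·…·T1 = [8/5 -6/5 0 2; 9/5 12/5 0 3; 0 0 -2 0; 0 0 0 1]
T6·…·T1 = [8/5 -6/5 0 0; 9/5 12/5 0 4; 0 0 -2 2; 0 0 0 1]
det M = -12; M⁻¹ = [2/5 1/5 0 -4/5; -3/10 4/15 0 -16/15; 0 0 -1/2 1; 0 0 0 1]
M⁻¹ · (-6, 1, -8/3)ᵀ = (-3, 1, 7/3)ᵀ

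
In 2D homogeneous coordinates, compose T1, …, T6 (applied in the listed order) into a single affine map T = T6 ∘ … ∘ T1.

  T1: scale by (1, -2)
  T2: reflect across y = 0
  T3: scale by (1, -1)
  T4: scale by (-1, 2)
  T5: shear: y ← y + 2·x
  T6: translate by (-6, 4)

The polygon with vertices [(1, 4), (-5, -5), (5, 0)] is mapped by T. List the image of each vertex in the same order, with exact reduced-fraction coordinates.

T1 scale by (1, -2): (1, 4) → (1, -8); (-5, -5) → (-5, 10); (5, 0) → (5, 0)
T2 reflect across y = 0: (1, -8) → (1, 8); (-5, 10) → (-5, -10); (5, 0) → (5, 0)
T3 scale by (1, -1): (1, 8) → (1, -8); (-5, -10) → (-5, 10); (5, 0) → (5, 0)
T4 scale by (-1, 2): (1, -8) → (-1, -16); (-5, 10) → (5, 20); (5, 0) → (-5, 0)
T5 shear: y ← y + 2·x: (-1, -16) → (-1, -18); (5, 20) → (5, 30); (-5, 0) → (-5, -10)
T6 translate by (-6, 4): (-1, -18) → (-7, -14); (5, 30) → (-1, 34); (-5, -10) → (-11, -6)

image vertices: (-7, -14), (-1, 34), (-11, -6)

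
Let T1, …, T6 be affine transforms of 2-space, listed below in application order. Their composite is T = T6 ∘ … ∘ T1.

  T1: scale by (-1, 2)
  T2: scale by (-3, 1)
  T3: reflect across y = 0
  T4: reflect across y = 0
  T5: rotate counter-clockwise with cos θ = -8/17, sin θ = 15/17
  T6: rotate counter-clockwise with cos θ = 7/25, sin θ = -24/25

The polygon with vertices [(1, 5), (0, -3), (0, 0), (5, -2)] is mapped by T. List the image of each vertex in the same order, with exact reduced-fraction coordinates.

T1 scale by (-1, 2): (1, 5) → (-1, 10); (0, -3) → (0, -6); (0, 0) → (0, 0); (5, -2) → (-5, -4)
T2 scale by (-3, 1): (-1, 10) → (3, 10); (0, -6) → (0, -6); (0, 0) → (0, 0); (-5, -4) → (15, -4)
T3 reflect across y = 0: (3, 10) → (3, -10); (0, -6) → (0, 6); (0, 0) → (0, 0); (15, -4) → (15, 4)
T4 reflect across y = 0: (3, -10) → (3, 10); (0, 6) → (0, -6); (0, 0) → (0, 0); (15, 4) → (15, -4)
T5 rotate counter-clockwise with cos θ = -8/17, sin θ = 15/17: (3, 10) → (-174/17, -35/17); (0, -6) → (90/17, 48/17); (0, 0) → (0, 0); (15, -4) → (-60/17, 257/17)
T6 rotate counter-clockwise with cos θ = 7/25, sin θ = -24/25: (-174/17, -35/17) → (-2058/425, 3931/425); (90/17, 48/17) → (1782/425, -1824/425); (0, 0) → (0, 0); (-60/17, 257/17) → (5748/425, 3239/425)

image vertices: (-2058/425, 3931/425), (1782/425, -1824/425), (0, 0), (5748/425, 3239/425)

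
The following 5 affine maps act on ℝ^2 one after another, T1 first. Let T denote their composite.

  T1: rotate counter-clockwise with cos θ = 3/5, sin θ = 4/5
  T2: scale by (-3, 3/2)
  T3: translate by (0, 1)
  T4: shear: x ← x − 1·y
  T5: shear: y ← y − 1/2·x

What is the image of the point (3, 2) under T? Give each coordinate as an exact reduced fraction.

T(p) = (-7, 99/10)

T1 rotate counter-clockwise with cos θ = 3/5, sin θ = 4/5: (3, 2) → (1/5, 18/5)
T2 scale by (-3, 3/2): (1/5, 18/5) → (-3/5, 27/5)
T3 translate by (0, 1): (-3/5, 27/5) → (-3/5, 32/5)
T4 shear: x ← x − 1·y: (-3/5, 32/5) → (-7, 32/5)
T5 shear: y ← y − 1/2·x: (-7, 32/5) → (-7, 99/10)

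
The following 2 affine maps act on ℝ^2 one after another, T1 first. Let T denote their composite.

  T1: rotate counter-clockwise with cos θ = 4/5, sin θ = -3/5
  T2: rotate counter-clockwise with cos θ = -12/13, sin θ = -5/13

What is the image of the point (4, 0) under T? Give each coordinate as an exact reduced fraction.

T(p) = (-252/65, 64/65)

T1 rotate counter-clockwise with cos θ = 4/5, sin θ = -3/5: (4, 0) → (16/5, -12/5)
T2 rotate counter-clockwise with cos θ = -12/13, sin θ = -5/13: (16/5, -12/5) → (-252/65, 64/65)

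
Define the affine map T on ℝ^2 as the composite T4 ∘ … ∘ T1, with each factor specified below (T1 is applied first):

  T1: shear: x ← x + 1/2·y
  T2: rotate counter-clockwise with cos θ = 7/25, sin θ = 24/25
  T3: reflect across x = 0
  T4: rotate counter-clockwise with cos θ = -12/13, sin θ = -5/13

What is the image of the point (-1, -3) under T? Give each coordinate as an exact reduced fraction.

T(p) = (249/325, 2489/650)

T1 shear: x ← x + 1/2·y: (-1, -3) → (-5/2, -3)
T2 rotate counter-clockwise with cos θ = 7/25, sin θ = 24/25: (-5/2, -3) → (109/50, -81/25)
T3 reflect across x = 0: (109/50, -81/25) → (-109/50, -81/25)
T4 rotate counter-clockwise with cos θ = -12/13, sin θ = -5/13: (-109/50, -81/25) → (249/325, 2489/650)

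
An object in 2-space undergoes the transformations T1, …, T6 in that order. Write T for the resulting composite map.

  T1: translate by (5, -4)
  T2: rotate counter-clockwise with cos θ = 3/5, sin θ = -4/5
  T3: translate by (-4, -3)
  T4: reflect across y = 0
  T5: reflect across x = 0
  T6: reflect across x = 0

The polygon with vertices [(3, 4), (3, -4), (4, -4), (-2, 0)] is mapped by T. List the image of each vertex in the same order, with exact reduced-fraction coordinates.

image vertices: (4/5, 47/5), (-28/5, 71/5), (-5, 15), (-27/5, 39/5)

T1 translate by (5, -4): (3, 4) → (8, 0); (3, -4) → (8, -8); (4, -4) → (9, -8); (-2, 0) → (3, -4)
T2 rotate counter-clockwise with cos θ = 3/5, sin θ = -4/5: (8, 0) → (24/5, -32/5); (8, -8) → (-8/5, -56/5); (9, -8) → (-1, -12); (3, -4) → (-7/5, -24/5)
T3 translate by (-4, -3): (24/5, -32/5) → (4/5, -47/5); (-8/5, -56/5) → (-28/5, -71/5); (-1, -12) → (-5, -15); (-7/5, -24/5) → (-27/5, -39/5)
T4 reflect across y = 0: (4/5, -47/5) → (4/5, 47/5); (-28/5, -71/5) → (-28/5, 71/5); (-5, -15) → (-5, 15); (-27/5, -39/5) → (-27/5, 39/5)
T5 reflect across x = 0: (4/5, 47/5) → (-4/5, 47/5); (-28/5, 71/5) → (28/5, 71/5); (-5, 15) → (5, 15); (-27/5, 39/5) → (27/5, 39/5)
T6 reflect across x = 0: (-4/5, 47/5) → (4/5, 47/5); (28/5, 71/5) → (-28/5, 71/5); (5, 15) → (-5, 15); (27/5, 39/5) → (-27/5, 39/5)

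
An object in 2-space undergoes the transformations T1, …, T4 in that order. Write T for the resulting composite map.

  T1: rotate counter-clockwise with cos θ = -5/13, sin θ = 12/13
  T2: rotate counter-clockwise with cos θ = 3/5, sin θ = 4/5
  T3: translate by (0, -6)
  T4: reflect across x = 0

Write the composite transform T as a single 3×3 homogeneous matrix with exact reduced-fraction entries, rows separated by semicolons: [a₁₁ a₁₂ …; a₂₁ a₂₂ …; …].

T1 = [-5/13 -12/13 0; 12/13 -5/13 0; 0 0 1]
T2·T1 = [-63/65 -16/65 0; 16/65 -63/65 0; 0 0 1]
T3·…·T1 = [-63/65 -16/65 0; 16/65 -63/65 -6; 0 0 1]
T4·…·T1 = [63/65 16/65 0; 16/65 -63/65 -6; 0 0 1]

T = [63/65 16/65 0; 16/65 -63/65 -6; 0 0 1]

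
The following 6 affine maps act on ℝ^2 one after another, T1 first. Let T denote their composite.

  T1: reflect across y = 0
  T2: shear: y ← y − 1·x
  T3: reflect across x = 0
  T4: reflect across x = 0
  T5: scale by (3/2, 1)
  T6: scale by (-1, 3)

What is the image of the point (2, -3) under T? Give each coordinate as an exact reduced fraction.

T1 reflect across y = 0: (2, -3) → (2, 3)
T2 shear: y ← y − 1·x: (2, 3) → (2, 1)
T3 reflect across x = 0: (2, 1) → (-2, 1)
T4 reflect across x = 0: (-2, 1) → (2, 1)
T5 scale by (3/2, 1): (2, 1) → (3, 1)
T6 scale by (-1, 3): (3, 1) → (-3, 3)

T(p) = (-3, 3)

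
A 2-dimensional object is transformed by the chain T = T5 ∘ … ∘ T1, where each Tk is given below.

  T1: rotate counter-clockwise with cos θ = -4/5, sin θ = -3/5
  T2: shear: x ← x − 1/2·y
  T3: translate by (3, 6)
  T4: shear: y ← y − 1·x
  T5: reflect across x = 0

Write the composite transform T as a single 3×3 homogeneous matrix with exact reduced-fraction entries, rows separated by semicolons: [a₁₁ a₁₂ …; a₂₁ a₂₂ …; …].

T1 = [-4/5 3/5 0; -3/5 -4/5 0; 0 0 1]
T2·T1 = [-1/2 1 0; -3/5 -4/5 0; 0 0 1]
T3·…·T1 = [-1/2 1 3; -3/5 -4/5 6; 0 0 1]
T4·…·T1 = [-1/2 1 3; -1/10 -9/5 3; 0 0 1]
T5·…·T1 = [1/2 -1 -3; -1/10 -9/5 3; 0 0 1]

T = [1/2 -1 -3; -1/10 -9/5 3; 0 0 1]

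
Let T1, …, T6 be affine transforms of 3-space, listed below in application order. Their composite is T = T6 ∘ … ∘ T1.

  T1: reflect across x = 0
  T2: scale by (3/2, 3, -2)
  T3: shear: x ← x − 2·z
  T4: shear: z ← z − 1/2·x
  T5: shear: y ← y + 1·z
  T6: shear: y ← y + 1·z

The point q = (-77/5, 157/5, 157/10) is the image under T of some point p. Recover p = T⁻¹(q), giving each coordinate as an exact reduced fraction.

p = (-2/5, 0, -4)

T1 = [-1 0 0 0; 0 1 0 0; 0 0 1 0; 0 0 0 1]
T2·T1 = [-3/2 0 0 0; 0 3 0 0; 0 0 -2 0; 0 0 0 1]
T3·…·T1 = [-3/2 0 4 0; 0 3 0 0; 0 0 -2 0; 0 0 0 1]
T4·…·T1 = [-3/2 0 4 0; 0 3 0 0; 3/4 0 -4 0; 0 0 0 1]
T5·…·T1 = [-3/2 0 4 0; 3/4 3 -4 0; 3/4 0 -4 0; 0 0 0 1]
T6·…·T1 = [-3/2 0 4 0; 3/2 3 -8 0; 3/4 0 -4 0; 0 0 0 1]
det M = 9; M⁻¹ = [-4/3 0 -4/3 0; 0 1/3 -2/3 0; -1/4 0 -1/2 0; 0 0 0 1]
M⁻¹ · (-77/5, 157/5, 157/10)ᵀ = (-2/5, 0, -4)ᵀ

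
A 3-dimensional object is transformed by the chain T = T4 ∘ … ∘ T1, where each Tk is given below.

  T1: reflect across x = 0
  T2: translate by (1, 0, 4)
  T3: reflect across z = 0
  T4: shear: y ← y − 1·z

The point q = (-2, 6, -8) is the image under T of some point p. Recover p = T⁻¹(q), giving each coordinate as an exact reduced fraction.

p = (3, -2, 4)

T1 = [-1 0 0 0; 0 1 0 0; 0 0 1 0; 0 0 0 1]
T2·T1 = [-1 0 0 1; 0 1 0 0; 0 0 1 4; 0 0 0 1]
T3·…·T1 = [-1 0 0 1; 0 1 0 0; 0 0 -1 -4; 0 0 0 1]
T4·…·T1 = [-1 0 0 1; 0 1 1 4; 0 0 -1 -4; 0 0 0 1]
det M = 1; M⁻¹ = [-1 0 0 1; 0 1 1 0; 0 0 -1 -4; 0 0 0 1]
M⁻¹ · (-2, 6, -8)ᵀ = (3, -2, 4)ᵀ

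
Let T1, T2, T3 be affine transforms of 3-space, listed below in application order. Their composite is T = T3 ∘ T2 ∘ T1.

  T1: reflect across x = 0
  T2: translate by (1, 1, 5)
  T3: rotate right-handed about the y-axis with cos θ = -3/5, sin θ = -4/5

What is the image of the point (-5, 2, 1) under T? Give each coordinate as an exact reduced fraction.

T1 reflect across x = 0: (-5, 2, 1) → (5, 2, 1)
T2 translate by (1, 1, 5): (5, 2, 1) → (6, 3, 6)
T3 rotate right-handed about the y-axis with cos θ = -3/5, sin θ = -4/5: (6, 3, 6) → (-42/5, 3, 6/5)

T(p) = (-42/5, 3, 6/5)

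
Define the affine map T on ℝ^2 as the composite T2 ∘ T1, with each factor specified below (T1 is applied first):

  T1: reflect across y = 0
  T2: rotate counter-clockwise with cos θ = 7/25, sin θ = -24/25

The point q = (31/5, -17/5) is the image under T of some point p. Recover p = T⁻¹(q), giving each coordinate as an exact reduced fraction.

T1 = [1 0 0; 0 -1 0; 0 0 1]
T2·T1 = [7/25 -24/25 0; -24/25 -7/25 0; 0 0 1]
det M = -1; M⁻¹ = [7/25 -24/25 0; -24/25 -7/25 0; 0 0 1]
M⁻¹ · (31/5, -17/5)ᵀ = (5, -5)ᵀ

p = (5, -5)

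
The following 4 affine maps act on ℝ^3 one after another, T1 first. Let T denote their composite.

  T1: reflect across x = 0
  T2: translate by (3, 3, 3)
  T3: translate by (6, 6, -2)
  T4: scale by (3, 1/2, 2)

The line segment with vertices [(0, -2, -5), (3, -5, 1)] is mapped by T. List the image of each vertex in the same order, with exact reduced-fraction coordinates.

image vertices: (27, 7/2, -8), (18, 2, 4)

T1 reflect across x = 0: (0, -2, -5) → (0, -2, -5); (3, -5, 1) → (-3, -5, 1)
T2 translate by (3, 3, 3): (0, -2, -5) → (3, 1, -2); (-3, -5, 1) → (0, -2, 4)
T3 translate by (6, 6, -2): (3, 1, -2) → (9, 7, -4); (0, -2, 4) → (6, 4, 2)
T4 scale by (3, 1/2, 2): (9, 7, -4) → (27, 7/2, -8); (6, 4, 2) → (18, 2, 4)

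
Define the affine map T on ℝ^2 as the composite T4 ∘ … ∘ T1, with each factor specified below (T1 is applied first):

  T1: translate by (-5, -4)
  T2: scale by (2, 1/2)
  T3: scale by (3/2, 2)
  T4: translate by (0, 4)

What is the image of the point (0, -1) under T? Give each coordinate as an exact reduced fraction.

T(p) = (-15, -1)

T1 translate by (-5, -4): (0, -1) → (-5, -5)
T2 scale by (2, 1/2): (-5, -5) → (-10, -5/2)
T3 scale by (3/2, 2): (-10, -5/2) → (-15, -5)
T4 translate by (0, 4): (-15, -5) → (-15, -1)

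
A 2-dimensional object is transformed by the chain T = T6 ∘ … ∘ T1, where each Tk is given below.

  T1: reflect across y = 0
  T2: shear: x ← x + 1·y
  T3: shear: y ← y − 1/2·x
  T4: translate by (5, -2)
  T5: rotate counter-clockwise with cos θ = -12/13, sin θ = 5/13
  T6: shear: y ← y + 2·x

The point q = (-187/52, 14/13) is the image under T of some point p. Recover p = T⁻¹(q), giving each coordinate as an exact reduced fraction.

T1 = [1 0 0; 0 -1 0; 0 0 1]
T2·T1 = [1 -1 0; 0 -1 0; 0 0 1]
T3·…·T1 = [1 -1 0; -1/2 -1/2 0; 0 0 1]
T4·…·T1 = [1 -1 5; -1/2 -1/2 -2; 0 0 1]
T5·…·T1 = [-19/26 29/26 -50/13; 11/13 1/13 49/13; 0 0 1]
T6·…·T1 = [-19/26 29/26 -50/13; -8/13 30/13 -51/13; 0 0 1]
det M = -1; M⁻¹ = [-30/13 29/26 -9/2; -8/13 19/26 1/2; 0 0 1]
M⁻¹ · (-187/52, 14/13)ᵀ = (5, 7/2)ᵀ

p = (5, 7/2)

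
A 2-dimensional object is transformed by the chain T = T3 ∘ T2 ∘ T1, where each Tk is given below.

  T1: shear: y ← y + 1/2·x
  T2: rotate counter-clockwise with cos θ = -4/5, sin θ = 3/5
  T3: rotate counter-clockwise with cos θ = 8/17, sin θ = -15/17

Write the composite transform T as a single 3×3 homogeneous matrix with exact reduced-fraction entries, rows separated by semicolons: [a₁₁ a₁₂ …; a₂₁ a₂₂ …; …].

T = [-29/85 -84/85 0; 181/170 13/85 0; 0 0 1]

T1 = [1 0 0; 1/2 1 0; 0 0 1]
T2·T1 = [-11/10 -3/5 0; 1/5 -4/5 0; 0 0 1]
T3·…·T1 = [-29/85 -84/85 0; 181/170 13/85 0; 0 0 1]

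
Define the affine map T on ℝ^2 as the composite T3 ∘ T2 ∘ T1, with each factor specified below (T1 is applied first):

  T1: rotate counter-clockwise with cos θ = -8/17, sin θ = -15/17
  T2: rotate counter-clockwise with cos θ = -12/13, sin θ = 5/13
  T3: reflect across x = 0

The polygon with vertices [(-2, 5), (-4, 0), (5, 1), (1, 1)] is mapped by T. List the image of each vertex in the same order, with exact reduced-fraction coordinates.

image vertices: (1042/221, 575/221), (684/221, -560/221), (-55/17, 67/17), (-31/221, 311/221)

T1 rotate counter-clockwise with cos θ = -8/17, sin θ = -15/17: (-2, 5) → (91/17, -10/17); (-4, 0) → (32/17, 60/17); (5, 1) → (-25/17, -83/17); (1, 1) → (7/17, -23/17)
T2 rotate counter-clockwise with cos θ = -12/13, sin θ = 5/13: (91/17, -10/17) → (-1042/221, 575/221); (32/17, 60/17) → (-684/221, -560/221); (-25/17, -83/17) → (55/17, 67/17); (7/17, -23/17) → (31/221, 311/221)
T3 reflect across x = 0: (-1042/221, 575/221) → (1042/221, 575/221); (-684/221, -560/221) → (684/221, -560/221); (55/17, 67/17) → (-55/17, 67/17); (31/221, 311/221) → (-31/221, 311/221)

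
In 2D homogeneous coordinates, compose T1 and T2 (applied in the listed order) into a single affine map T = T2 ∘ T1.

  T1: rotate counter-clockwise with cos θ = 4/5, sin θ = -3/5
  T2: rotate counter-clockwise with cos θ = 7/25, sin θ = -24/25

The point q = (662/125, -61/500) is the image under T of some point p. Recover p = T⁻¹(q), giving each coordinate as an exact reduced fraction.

T1 = [4/5 3/5 0; -3/5 4/5 0; 0 0 1]
T2·T1 = [-44/125 117/125 0; -117/125 -44/125 0; 0 0 1]
det M = 1; M⁻¹ = [-44/125 -117/125 0; 117/125 -44/125 0; 0 0 1]
M⁻¹ · (662/125, -61/500)ᵀ = (-7/4, 5)ᵀ

p = (-7/4, 5)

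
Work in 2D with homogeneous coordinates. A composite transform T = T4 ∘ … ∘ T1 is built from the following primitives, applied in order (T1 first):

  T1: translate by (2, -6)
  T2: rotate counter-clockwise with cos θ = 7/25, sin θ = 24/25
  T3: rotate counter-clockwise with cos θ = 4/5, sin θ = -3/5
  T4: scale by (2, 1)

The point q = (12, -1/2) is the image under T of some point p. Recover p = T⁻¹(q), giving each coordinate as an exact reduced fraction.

p = (5/2, 2)

T1 = [1 0 2; 0 1 -6; 0 0 1]
T2·T1 = [7/25 -24/25 158/25; 24/25 7/25 6/25; 0 0 1]
T3·…·T1 = [4/5 -3/5 26/5; 3/5 4/5 -18/5; 0 0 1]
T4·…·T1 = [8/5 -6/5 52/5; 3/5 4/5 -18/5; 0 0 1]
det M = 2; M⁻¹ = [2/5 3/5 -2; -3/10 4/5 6; 0 0 1]
M⁻¹ · (12, -1/2)ᵀ = (5/2, 2)ᵀ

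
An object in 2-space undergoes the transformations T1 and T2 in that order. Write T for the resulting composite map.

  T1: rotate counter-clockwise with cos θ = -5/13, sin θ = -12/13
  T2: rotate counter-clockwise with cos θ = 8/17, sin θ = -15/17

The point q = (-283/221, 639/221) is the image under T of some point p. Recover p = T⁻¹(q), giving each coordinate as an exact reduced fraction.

T1 = [-5/13 12/13 0; -12/13 -5/13 0; 0 0 1]
T2·T1 = [-220/221 21/221 0; -21/221 -220/221 0; 0 0 1]
det M = 1; M⁻¹ = [-220/221 -21/221 0; 21/221 -220/221 0; 0 0 1]
M⁻¹ · (-283/221, 639/221)ᵀ = (1, -3)ᵀ

p = (1, -3)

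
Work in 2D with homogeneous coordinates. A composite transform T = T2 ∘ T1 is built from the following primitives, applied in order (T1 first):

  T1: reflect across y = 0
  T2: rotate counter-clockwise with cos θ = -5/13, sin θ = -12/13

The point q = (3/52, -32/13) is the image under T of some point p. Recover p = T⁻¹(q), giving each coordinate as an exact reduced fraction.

T1 = [1 0 0; 0 -1 0; 0 0 1]
T2·T1 = [-5/13 -12/13 0; -12/13 5/13 0; 0 0 1]
det M = -1; M⁻¹ = [-5/13 -12/13 0; -12/13 5/13 0; 0 0 1]
M⁻¹ · (3/52, -32/13)ᵀ = (9/4, -1)ᵀ

p = (9/4, -1)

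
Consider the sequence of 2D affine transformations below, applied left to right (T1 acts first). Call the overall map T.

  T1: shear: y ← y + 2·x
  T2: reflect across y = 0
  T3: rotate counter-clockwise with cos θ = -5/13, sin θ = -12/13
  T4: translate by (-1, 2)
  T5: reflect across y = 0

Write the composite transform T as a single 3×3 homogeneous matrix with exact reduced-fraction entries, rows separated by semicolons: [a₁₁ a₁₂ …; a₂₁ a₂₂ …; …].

T = [-29/13 -12/13 -1; 2/13 -5/13 -2; 0 0 1]

T1 = [1 0 0; 2 1 0; 0 0 1]
T2·T1 = [1 0 0; -2 -1 0; 0 0 1]
T3·…·T1 = [-29/13 -12/13 0; -2/13 5/13 0; 0 0 1]
T4·…·T1 = [-29/13 -12/13 -1; -2/13 5/13 2; 0 0 1]
T5·…·T1 = [-29/13 -12/13 -1; 2/13 -5/13 -2; 0 0 1]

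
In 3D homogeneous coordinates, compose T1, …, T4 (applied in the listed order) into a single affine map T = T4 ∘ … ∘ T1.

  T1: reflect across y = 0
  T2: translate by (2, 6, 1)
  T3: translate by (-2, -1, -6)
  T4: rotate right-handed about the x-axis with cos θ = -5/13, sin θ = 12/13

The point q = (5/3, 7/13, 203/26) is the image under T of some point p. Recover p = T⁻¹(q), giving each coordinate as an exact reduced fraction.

p = (5/3, -2, 3/2)

T1 = [1 0 0 0; 0 -1 0 0; 0 0 1 0; 0 0 0 1]
T2·T1 = [1 0 0 2; 0 -1 0 6; 0 0 1 1; 0 0 0 1]
T3·…·T1 = [1 0 0 0; 0 -1 0 5; 0 0 1 -5; 0 0 0 1]
T4·…·T1 = [1 0 0 0; 0 5/13 -12/13 35/13; 0 -12/13 -5/13 85/13; 0 0 0 1]
det M = -1; M⁻¹ = [1 0 0 0; 0 5/13 -12/13 5; 0 -12/13 -5/13 5; 0 0 0 1]
M⁻¹ · (5/3, 7/13, 203/26)ᵀ = (5/3, -2, 3/2)ᵀ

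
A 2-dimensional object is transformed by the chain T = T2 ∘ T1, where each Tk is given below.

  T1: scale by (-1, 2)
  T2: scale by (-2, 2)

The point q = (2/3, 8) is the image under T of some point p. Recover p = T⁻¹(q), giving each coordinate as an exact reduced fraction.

T1 = [-1 0 0; 0 2 0; 0 0 1]
T2·T1 = [2 0 0; 0 4 0; 0 0 1]
det M = 8; M⁻¹ = [1/2 0 0; 0 1/4 0; 0 0 1]
M⁻¹ · (2/3, 8)ᵀ = (1/3, 2)ᵀ

p = (1/3, 2)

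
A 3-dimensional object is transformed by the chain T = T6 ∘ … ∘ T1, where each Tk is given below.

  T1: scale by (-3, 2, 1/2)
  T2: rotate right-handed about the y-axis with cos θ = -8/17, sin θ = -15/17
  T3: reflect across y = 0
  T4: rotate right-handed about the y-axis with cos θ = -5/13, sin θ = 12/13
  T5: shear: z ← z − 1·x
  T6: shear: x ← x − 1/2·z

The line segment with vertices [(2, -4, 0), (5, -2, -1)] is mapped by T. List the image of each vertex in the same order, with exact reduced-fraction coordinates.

image vertices: (-1917/221, 8, 1194/221), (-1111/52, 4, 337/26)

T1 scale by (-3, 2, 1/2): (2, -4, 0) → (-6, -8, 0); (5, -2, -1) → (-15, -4, -1/2)
T2 rotate right-handed about the y-axis with cos θ = -8/17, sin θ = -15/17: (-6, -8, 0) → (48/17, -8, -90/17); (-15, -4, -1/2) → (15/2, -4, -13)
T3 reflect across y = 0: (48/17, -8, -90/17) → (48/17, 8, -90/17); (15/2, -4, -13) → (15/2, 4, -13)
T4 rotate right-handed about the y-axis with cos θ = -5/13, sin θ = 12/13: (48/17, 8, -90/17) → (-1320/221, 8, -126/221); (15/2, 4, -13) → (-387/26, 4, -25/13)
T5 shear: z ← z − 1·x: (-1320/221, 8, -126/221) → (-1320/221, 8, 1194/221); (-387/26, 4, -25/13) → (-387/26, 4, 337/26)
T6 shear: x ← x − 1/2·z: (-1320/221, 8, 1194/221) → (-1917/221, 8, 1194/221); (-387/26, 4, 337/26) → (-1111/52, 4, 337/26)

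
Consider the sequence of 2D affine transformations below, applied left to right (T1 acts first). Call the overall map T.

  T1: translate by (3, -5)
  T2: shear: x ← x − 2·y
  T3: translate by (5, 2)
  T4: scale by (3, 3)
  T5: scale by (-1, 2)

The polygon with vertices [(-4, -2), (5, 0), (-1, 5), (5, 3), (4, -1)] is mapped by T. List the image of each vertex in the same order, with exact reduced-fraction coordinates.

image vertices: (-54, -30), (-69, -18), (-21, 12), (-51, 0), (-72, -24)

T1 translate by (3, -5): (-4, -2) → (-1, -7); (5, 0) → (8, -5); (-1, 5) → (2, 0); (5, 3) → (8, -2); (4, -1) → (7, -6)
T2 shear: x ← x − 2·y: (-1, -7) → (13, -7); (8, -5) → (18, -5); (2, 0) → (2, 0); (8, -2) → (12, -2); (7, -6) → (19, -6)
T3 translate by (5, 2): (13, -7) → (18, -5); (18, -5) → (23, -3); (2, 0) → (7, 2); (12, -2) → (17, 0); (19, -6) → (24, -4)
T4 scale by (3, 3): (18, -5) → (54, -15); (23, -3) → (69, -9); (7, 2) → (21, 6); (17, 0) → (51, 0); (24, -4) → (72, -12)
T5 scale by (-1, 2): (54, -15) → (-54, -30); (69, -9) → (-69, -18); (21, 6) → (-21, 12); (51, 0) → (-51, 0); (72, -12) → (-72, -24)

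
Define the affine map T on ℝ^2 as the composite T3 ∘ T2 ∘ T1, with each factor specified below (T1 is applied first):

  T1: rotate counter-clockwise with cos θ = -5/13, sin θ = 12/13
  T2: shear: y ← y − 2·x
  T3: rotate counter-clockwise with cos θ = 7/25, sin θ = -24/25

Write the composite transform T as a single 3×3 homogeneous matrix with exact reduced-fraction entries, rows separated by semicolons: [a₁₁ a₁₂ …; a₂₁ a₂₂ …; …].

T1 = [-5/13 -12/13 0; 12/13 -5/13 0; 0 0 1]
T2·T1 = [-5/13 -12/13 0; 22/13 19/13 0; 0 0 1]
T3·…·T1 = [493/325 372/325 0; 274/325 421/325 0; 0 0 1]

T = [493/325 372/325 0; 274/325 421/325 0; 0 0 1]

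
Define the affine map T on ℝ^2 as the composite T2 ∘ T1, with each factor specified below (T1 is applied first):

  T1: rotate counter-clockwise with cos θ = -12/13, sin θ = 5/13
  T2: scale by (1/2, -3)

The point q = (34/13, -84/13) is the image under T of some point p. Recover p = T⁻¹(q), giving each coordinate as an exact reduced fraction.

p = (-4, -4)

T1 = [-12/13 -5/13 0; 5/13 -12/13 0; 0 0 1]
T2·T1 = [-6/13 -5/26 0; -15/13 36/13 0; 0 0 1]
det M = -3/2; M⁻¹ = [-24/13 -5/39 0; -10/13 4/13 0; 0 0 1]
M⁻¹ · (34/13, -84/13)ᵀ = (-4, -4)ᵀ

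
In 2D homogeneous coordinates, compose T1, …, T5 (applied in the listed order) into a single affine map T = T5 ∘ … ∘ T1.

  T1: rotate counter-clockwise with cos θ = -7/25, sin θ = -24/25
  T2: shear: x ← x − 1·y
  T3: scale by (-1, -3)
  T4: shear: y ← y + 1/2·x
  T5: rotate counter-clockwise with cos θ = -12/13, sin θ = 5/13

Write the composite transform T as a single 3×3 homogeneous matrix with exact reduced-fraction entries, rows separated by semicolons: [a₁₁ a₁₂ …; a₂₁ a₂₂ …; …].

T = [-227/650 53/50 0; -847/325 -17/25 0; 0 0 1]

T1 = [-7/25 24/25 0; -24/25 -7/25 0; 0 0 1]
T2·T1 = [17/25 31/25 0; -24/25 -7/25 0; 0 0 1]
T3·…·T1 = [-17/25 -31/25 0; 72/25 21/25 0; 0 0 1]
T4·…·T1 = [-17/25 -31/25 0; 127/50 11/50 0; 0 0 1]
T5·…·T1 = [-227/650 53/50 0; -847/325 -17/25 0; 0 0 1]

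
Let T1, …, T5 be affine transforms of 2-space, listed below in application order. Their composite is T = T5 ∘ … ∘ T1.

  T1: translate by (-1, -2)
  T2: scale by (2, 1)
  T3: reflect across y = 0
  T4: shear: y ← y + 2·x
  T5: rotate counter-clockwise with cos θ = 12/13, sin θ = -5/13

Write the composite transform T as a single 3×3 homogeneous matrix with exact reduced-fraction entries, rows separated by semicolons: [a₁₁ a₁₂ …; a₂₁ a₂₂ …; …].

T = [44/13 -5/13 -34/13; 38/13 -12/13 -14/13; 0 0 1]

T1 = [1 0 -1; 0 1 -2; 0 0 1]
T2·T1 = [2 0 -2; 0 1 -2; 0 0 1]
T3·…·T1 = [2 0 -2; 0 -1 2; 0 0 1]
T4·…·T1 = [2 0 -2; 4 -1 -2; 0 0 1]
T5·…·T1 = [44/13 -5/13 -34/13; 38/13 -12/13 -14/13; 0 0 1]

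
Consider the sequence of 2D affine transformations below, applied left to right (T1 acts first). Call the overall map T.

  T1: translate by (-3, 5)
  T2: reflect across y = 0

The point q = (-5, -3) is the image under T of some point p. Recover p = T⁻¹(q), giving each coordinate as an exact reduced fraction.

T1 = [1 0 -3; 0 1 5; 0 0 1]
T2·T1 = [1 0 -3; 0 -1 -5; 0 0 1]
det M = -1; M⁻¹ = [1 0 3; 0 -1 -5; 0 0 1]
M⁻¹ · (-5, -3)ᵀ = (-2, -2)ᵀ

p = (-2, -2)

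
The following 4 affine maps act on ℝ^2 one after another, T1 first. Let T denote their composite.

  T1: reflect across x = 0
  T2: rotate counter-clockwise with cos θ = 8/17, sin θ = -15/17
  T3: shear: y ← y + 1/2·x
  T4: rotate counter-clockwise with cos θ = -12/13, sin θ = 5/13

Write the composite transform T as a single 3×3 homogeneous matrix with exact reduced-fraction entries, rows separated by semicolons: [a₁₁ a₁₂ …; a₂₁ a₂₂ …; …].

T1 = [-1 0 0; 0 1 0; 0 0 1]
T2·T1 = [-8/17 15/17 0; 15/17 8/17 0; 0 0 1]
T3·…·T1 = [-8/17 15/17 0; 11/17 31/34 0; 0 0 1]
T4·…·T1 = [41/221 -515/442 0; -172/221 -111/221 0; 0 0 1]

T = [41/221 -515/442 0; -172/221 -111/221 0; 0 0 1]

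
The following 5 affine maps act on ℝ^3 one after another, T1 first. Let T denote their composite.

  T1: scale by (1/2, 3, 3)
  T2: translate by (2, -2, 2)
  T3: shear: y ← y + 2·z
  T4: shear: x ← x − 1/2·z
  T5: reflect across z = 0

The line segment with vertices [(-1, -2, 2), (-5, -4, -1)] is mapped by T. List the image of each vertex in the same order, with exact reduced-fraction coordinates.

image vertices: (-5/2, 8, -8), (0, -16, 1)

T1 scale by (1/2, 3, 3): (-1, -2, 2) → (-1/2, -6, 6); (-5, -4, -1) → (-5/2, -12, -3)
T2 translate by (2, -2, 2): (-1/2, -6, 6) → (3/2, -8, 8); (-5/2, -12, -3) → (-1/2, -14, -1)
T3 shear: y ← y + 2·z: (3/2, -8, 8) → (3/2, 8, 8); (-1/2, -14, -1) → (-1/2, -16, -1)
T4 shear: x ← x − 1/2·z: (3/2, 8, 8) → (-5/2, 8, 8); (-1/2, -16, -1) → (0, -16, -1)
T5 reflect across z = 0: (-5/2, 8, 8) → (-5/2, 8, -8); (0, -16, -1) → (0, -16, 1)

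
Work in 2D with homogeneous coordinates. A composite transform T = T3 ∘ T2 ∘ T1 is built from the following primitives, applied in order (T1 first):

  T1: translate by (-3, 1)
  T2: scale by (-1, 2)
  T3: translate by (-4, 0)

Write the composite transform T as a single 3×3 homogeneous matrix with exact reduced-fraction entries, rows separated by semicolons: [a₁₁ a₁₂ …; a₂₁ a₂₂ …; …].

T = [-1 0 -1; 0 2 2; 0 0 1]

T1 = [1 0 -3; 0 1 1; 0 0 1]
T2·T1 = [-1 0 3; 0 2 2; 0 0 1]
T3·…·T1 = [-1 0 -1; 0 2 2; 0 0 1]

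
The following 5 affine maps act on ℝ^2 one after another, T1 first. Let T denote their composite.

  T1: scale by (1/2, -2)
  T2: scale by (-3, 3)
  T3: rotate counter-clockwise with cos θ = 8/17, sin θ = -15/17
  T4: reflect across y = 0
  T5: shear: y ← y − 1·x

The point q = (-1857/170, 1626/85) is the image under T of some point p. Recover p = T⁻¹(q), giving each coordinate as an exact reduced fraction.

p = (-7/5, 9/4)

T1 = [1/2 0 0; 0 -2 0; 0 0 1]
T2·T1 = [-3/2 0 0; 0 -6 0; 0 0 1]
T3·…·T1 = [-12/17 -90/17 0; 45/34 -48/17 0; 0 0 1]
T4·…·T1 = [-12/17 -90/17 0; -45/34 48/17 0; 0 0 1]
T5·…·T1 = [-12/17 -90/17 0; -21/34 138/17 0; 0 0 1]
det M = -9; M⁻¹ = [-46/51 -10/17 0; -7/102 4/51 0; 0 0 1]
M⁻¹ · (-1857/170, 1626/85)ᵀ = (-7/5, 9/4)ᵀ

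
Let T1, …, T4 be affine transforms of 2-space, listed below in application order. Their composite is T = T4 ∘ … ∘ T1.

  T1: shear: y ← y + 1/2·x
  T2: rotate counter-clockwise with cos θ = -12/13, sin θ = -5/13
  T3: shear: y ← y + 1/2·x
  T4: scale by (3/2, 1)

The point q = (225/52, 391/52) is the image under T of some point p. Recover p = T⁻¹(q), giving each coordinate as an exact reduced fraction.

p = (-5, -2)

T1 = [1 0 0; 1/2 1 0; 0 0 1]
T2·T1 = [-19/26 5/13 0; -11/13 -12/13 0; 0 0 1]
T3·…·T1 = [-19/26 5/13 0; -63/52 -19/26 0; 0 0 1]
T4·…·T1 = [-57/52 15/26 0; -63/52 -19/26 0; 0 0 1]
det M = 3/2; M⁻¹ = [-19/39 -5/13 0; 21/26 -19/26 0; 0 0 1]
M⁻¹ · (225/52, 391/52)ᵀ = (-5, -2)ᵀ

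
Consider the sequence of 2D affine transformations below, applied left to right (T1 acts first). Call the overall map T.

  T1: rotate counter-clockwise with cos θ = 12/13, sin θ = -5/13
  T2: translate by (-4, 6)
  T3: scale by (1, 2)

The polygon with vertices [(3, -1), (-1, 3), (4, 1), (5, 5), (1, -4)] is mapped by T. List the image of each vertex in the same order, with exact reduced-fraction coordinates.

image vertices: (-21/13, 102/13), (-49/13, 238/13), (1/13, 140/13), (33/13, 226/13), (-60/13, 50/13)

T1 rotate counter-clockwise with cos θ = 12/13, sin θ = -5/13: (3, -1) → (31/13, -27/13); (-1, 3) → (3/13, 41/13); (4, 1) → (53/13, -8/13); (5, 5) → (85/13, 35/13); (1, -4) → (-8/13, -53/13)
T2 translate by (-4, 6): (31/13, -27/13) → (-21/13, 51/13); (3/13, 41/13) → (-49/13, 119/13); (53/13, -8/13) → (1/13, 70/13); (85/13, 35/13) → (33/13, 113/13); (-8/13, -53/13) → (-60/13, 25/13)
T3 scale by (1, 2): (-21/13, 51/13) → (-21/13, 102/13); (-49/13, 119/13) → (-49/13, 238/13); (1/13, 70/13) → (1/13, 140/13); (33/13, 113/13) → (33/13, 226/13); (-60/13, 25/13) → (-60/13, 50/13)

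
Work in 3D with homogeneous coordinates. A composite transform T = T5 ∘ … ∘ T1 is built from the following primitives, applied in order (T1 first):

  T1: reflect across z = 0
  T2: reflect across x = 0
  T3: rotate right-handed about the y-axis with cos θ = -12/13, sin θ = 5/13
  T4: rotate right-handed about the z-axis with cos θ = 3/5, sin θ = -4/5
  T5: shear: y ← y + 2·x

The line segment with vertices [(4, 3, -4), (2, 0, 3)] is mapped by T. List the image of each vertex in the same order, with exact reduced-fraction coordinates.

image vertices: (72/13, 113/13, -28/13), (27/65, 18/65, 46/13)

T1 reflect across z = 0: (4, 3, -4) → (4, 3, 4); (2, 0, 3) → (2, 0, -3)
T2 reflect across x = 0: (4, 3, 4) → (-4, 3, 4); (2, 0, -3) → (-2, 0, -3)
T3 rotate right-handed about the y-axis with cos θ = -12/13, sin θ = 5/13: (-4, 3, 4) → (68/13, 3, -28/13); (-2, 0, -3) → (9/13, 0, 46/13)
T4 rotate right-handed about the z-axis with cos θ = 3/5, sin θ = -4/5: (68/13, 3, -28/13) → (72/13, -31/13, -28/13); (9/13, 0, 46/13) → (27/65, -36/65, 46/13)
T5 shear: y ← y + 2·x: (72/13, -31/13, -28/13) → (72/13, 113/13, -28/13); (27/65, -36/65, 46/13) → (27/65, 18/65, 46/13)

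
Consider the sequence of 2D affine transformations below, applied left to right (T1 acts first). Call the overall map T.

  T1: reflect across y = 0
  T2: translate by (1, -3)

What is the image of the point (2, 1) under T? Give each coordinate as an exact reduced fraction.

T(p) = (3, -4)

T1 reflect across y = 0: (2, 1) → (2, -1)
T2 translate by (1, -3): (2, -1) → (3, -4)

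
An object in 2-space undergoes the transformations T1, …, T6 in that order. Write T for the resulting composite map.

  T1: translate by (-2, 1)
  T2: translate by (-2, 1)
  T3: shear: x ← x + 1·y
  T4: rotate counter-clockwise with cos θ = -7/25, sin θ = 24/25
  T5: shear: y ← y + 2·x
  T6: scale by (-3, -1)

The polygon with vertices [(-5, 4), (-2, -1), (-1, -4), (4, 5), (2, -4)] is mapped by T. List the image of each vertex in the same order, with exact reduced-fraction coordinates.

T1 translate by (-2, 1): (-5, 4) → (-7, 5); (-2, -1) → (-4, 0); (-1, -4) → (-3, -3); (4, 5) → (2, 6); (2, -4) → (0, -3)
T2 translate by (-2, 1): (-7, 5) → (-9, 6); (-4, 0) → (-6, 1); (-3, -3) → (-5, -2); (2, 6) → (0, 7); (0, -3) → (-2, -2)
T3 shear: x ← x + 1·y: (-9, 6) → (-3, 6); (-6, 1) → (-5, 1); (-5, -2) → (-7, -2); (0, 7) → (7, 7); (-2, -2) → (-4, -2)
T4 rotate counter-clockwise with cos θ = -7/25, sin θ = 24/25: (-3, 6) → (-123/25, -114/25); (-5, 1) → (11/25, -127/25); (-7, -2) → (97/25, -154/25); (7, 7) → (-217/25, 119/25); (-4, -2) → (76/25, -82/25)
T5 shear: y ← y + 2·x: (-123/25, -114/25) → (-123/25, -72/5); (11/25, -127/25) → (11/25, -21/5); (97/25, -154/25) → (97/25, 8/5); (-217/25, 119/25) → (-217/25, -63/5); (76/25, -82/25) → (76/25, 14/5)
T6 scale by (-3, -1): (-123/25, -72/5) → (369/25, 72/5); (11/25, -21/5) → (-33/25, 21/5); (97/25, 8/5) → (-291/25, -8/5); (-217/25, -63/5) → (651/25, 63/5); (76/25, 14/5) → (-228/25, -14/5)

image vertices: (369/25, 72/5), (-33/25, 21/5), (-291/25, -8/5), (651/25, 63/5), (-228/25, -14/5)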